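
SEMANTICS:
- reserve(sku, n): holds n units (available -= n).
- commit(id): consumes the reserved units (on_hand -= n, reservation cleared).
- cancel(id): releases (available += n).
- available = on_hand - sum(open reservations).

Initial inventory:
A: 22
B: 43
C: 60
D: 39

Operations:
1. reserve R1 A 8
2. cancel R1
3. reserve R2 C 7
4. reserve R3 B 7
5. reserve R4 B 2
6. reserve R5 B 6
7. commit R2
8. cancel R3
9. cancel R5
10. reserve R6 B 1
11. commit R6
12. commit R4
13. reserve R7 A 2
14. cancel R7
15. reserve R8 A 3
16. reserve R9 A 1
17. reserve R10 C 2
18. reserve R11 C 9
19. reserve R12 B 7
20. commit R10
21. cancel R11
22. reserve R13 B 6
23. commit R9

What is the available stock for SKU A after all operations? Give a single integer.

Step 1: reserve R1 A 8 -> on_hand[A=22 B=43 C=60 D=39] avail[A=14 B=43 C=60 D=39] open={R1}
Step 2: cancel R1 -> on_hand[A=22 B=43 C=60 D=39] avail[A=22 B=43 C=60 D=39] open={}
Step 3: reserve R2 C 7 -> on_hand[A=22 B=43 C=60 D=39] avail[A=22 B=43 C=53 D=39] open={R2}
Step 4: reserve R3 B 7 -> on_hand[A=22 B=43 C=60 D=39] avail[A=22 B=36 C=53 D=39] open={R2,R3}
Step 5: reserve R4 B 2 -> on_hand[A=22 B=43 C=60 D=39] avail[A=22 B=34 C=53 D=39] open={R2,R3,R4}
Step 6: reserve R5 B 6 -> on_hand[A=22 B=43 C=60 D=39] avail[A=22 B=28 C=53 D=39] open={R2,R3,R4,R5}
Step 7: commit R2 -> on_hand[A=22 B=43 C=53 D=39] avail[A=22 B=28 C=53 D=39] open={R3,R4,R5}
Step 8: cancel R3 -> on_hand[A=22 B=43 C=53 D=39] avail[A=22 B=35 C=53 D=39] open={R4,R5}
Step 9: cancel R5 -> on_hand[A=22 B=43 C=53 D=39] avail[A=22 B=41 C=53 D=39] open={R4}
Step 10: reserve R6 B 1 -> on_hand[A=22 B=43 C=53 D=39] avail[A=22 B=40 C=53 D=39] open={R4,R6}
Step 11: commit R6 -> on_hand[A=22 B=42 C=53 D=39] avail[A=22 B=40 C=53 D=39] open={R4}
Step 12: commit R4 -> on_hand[A=22 B=40 C=53 D=39] avail[A=22 B=40 C=53 D=39] open={}
Step 13: reserve R7 A 2 -> on_hand[A=22 B=40 C=53 D=39] avail[A=20 B=40 C=53 D=39] open={R7}
Step 14: cancel R7 -> on_hand[A=22 B=40 C=53 D=39] avail[A=22 B=40 C=53 D=39] open={}
Step 15: reserve R8 A 3 -> on_hand[A=22 B=40 C=53 D=39] avail[A=19 B=40 C=53 D=39] open={R8}
Step 16: reserve R9 A 1 -> on_hand[A=22 B=40 C=53 D=39] avail[A=18 B=40 C=53 D=39] open={R8,R9}
Step 17: reserve R10 C 2 -> on_hand[A=22 B=40 C=53 D=39] avail[A=18 B=40 C=51 D=39] open={R10,R8,R9}
Step 18: reserve R11 C 9 -> on_hand[A=22 B=40 C=53 D=39] avail[A=18 B=40 C=42 D=39] open={R10,R11,R8,R9}
Step 19: reserve R12 B 7 -> on_hand[A=22 B=40 C=53 D=39] avail[A=18 B=33 C=42 D=39] open={R10,R11,R12,R8,R9}
Step 20: commit R10 -> on_hand[A=22 B=40 C=51 D=39] avail[A=18 B=33 C=42 D=39] open={R11,R12,R8,R9}
Step 21: cancel R11 -> on_hand[A=22 B=40 C=51 D=39] avail[A=18 B=33 C=51 D=39] open={R12,R8,R9}
Step 22: reserve R13 B 6 -> on_hand[A=22 B=40 C=51 D=39] avail[A=18 B=27 C=51 D=39] open={R12,R13,R8,R9}
Step 23: commit R9 -> on_hand[A=21 B=40 C=51 D=39] avail[A=18 B=27 C=51 D=39] open={R12,R13,R8}
Final available[A] = 18

Answer: 18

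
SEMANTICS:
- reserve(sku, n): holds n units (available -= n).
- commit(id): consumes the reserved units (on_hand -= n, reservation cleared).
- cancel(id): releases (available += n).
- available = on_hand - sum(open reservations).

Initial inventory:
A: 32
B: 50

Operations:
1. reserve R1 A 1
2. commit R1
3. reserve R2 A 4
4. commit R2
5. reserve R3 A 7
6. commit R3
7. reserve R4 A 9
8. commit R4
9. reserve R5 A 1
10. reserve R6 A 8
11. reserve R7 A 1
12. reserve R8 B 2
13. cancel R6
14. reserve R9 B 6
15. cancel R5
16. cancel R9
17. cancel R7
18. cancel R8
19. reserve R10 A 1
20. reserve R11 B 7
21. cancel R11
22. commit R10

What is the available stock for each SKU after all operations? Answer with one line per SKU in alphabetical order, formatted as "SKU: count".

Answer: A: 10
B: 50

Derivation:
Step 1: reserve R1 A 1 -> on_hand[A=32 B=50] avail[A=31 B=50] open={R1}
Step 2: commit R1 -> on_hand[A=31 B=50] avail[A=31 B=50] open={}
Step 3: reserve R2 A 4 -> on_hand[A=31 B=50] avail[A=27 B=50] open={R2}
Step 4: commit R2 -> on_hand[A=27 B=50] avail[A=27 B=50] open={}
Step 5: reserve R3 A 7 -> on_hand[A=27 B=50] avail[A=20 B=50] open={R3}
Step 6: commit R3 -> on_hand[A=20 B=50] avail[A=20 B=50] open={}
Step 7: reserve R4 A 9 -> on_hand[A=20 B=50] avail[A=11 B=50] open={R4}
Step 8: commit R4 -> on_hand[A=11 B=50] avail[A=11 B=50] open={}
Step 9: reserve R5 A 1 -> on_hand[A=11 B=50] avail[A=10 B=50] open={R5}
Step 10: reserve R6 A 8 -> on_hand[A=11 B=50] avail[A=2 B=50] open={R5,R6}
Step 11: reserve R7 A 1 -> on_hand[A=11 B=50] avail[A=1 B=50] open={R5,R6,R7}
Step 12: reserve R8 B 2 -> on_hand[A=11 B=50] avail[A=1 B=48] open={R5,R6,R7,R8}
Step 13: cancel R6 -> on_hand[A=11 B=50] avail[A=9 B=48] open={R5,R7,R8}
Step 14: reserve R9 B 6 -> on_hand[A=11 B=50] avail[A=9 B=42] open={R5,R7,R8,R9}
Step 15: cancel R5 -> on_hand[A=11 B=50] avail[A=10 B=42] open={R7,R8,R9}
Step 16: cancel R9 -> on_hand[A=11 B=50] avail[A=10 B=48] open={R7,R8}
Step 17: cancel R7 -> on_hand[A=11 B=50] avail[A=11 B=48] open={R8}
Step 18: cancel R8 -> on_hand[A=11 B=50] avail[A=11 B=50] open={}
Step 19: reserve R10 A 1 -> on_hand[A=11 B=50] avail[A=10 B=50] open={R10}
Step 20: reserve R11 B 7 -> on_hand[A=11 B=50] avail[A=10 B=43] open={R10,R11}
Step 21: cancel R11 -> on_hand[A=11 B=50] avail[A=10 B=50] open={R10}
Step 22: commit R10 -> on_hand[A=10 B=50] avail[A=10 B=50] open={}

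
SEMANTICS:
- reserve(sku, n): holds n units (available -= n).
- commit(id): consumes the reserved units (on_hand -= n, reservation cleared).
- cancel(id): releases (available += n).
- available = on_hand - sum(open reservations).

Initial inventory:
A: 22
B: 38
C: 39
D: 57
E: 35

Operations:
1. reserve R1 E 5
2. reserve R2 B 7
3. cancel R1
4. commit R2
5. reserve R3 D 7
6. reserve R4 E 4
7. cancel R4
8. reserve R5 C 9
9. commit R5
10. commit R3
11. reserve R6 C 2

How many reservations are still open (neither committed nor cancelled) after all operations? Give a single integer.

Step 1: reserve R1 E 5 -> on_hand[A=22 B=38 C=39 D=57 E=35] avail[A=22 B=38 C=39 D=57 E=30] open={R1}
Step 2: reserve R2 B 7 -> on_hand[A=22 B=38 C=39 D=57 E=35] avail[A=22 B=31 C=39 D=57 E=30] open={R1,R2}
Step 3: cancel R1 -> on_hand[A=22 B=38 C=39 D=57 E=35] avail[A=22 B=31 C=39 D=57 E=35] open={R2}
Step 4: commit R2 -> on_hand[A=22 B=31 C=39 D=57 E=35] avail[A=22 B=31 C=39 D=57 E=35] open={}
Step 5: reserve R3 D 7 -> on_hand[A=22 B=31 C=39 D=57 E=35] avail[A=22 B=31 C=39 D=50 E=35] open={R3}
Step 6: reserve R4 E 4 -> on_hand[A=22 B=31 C=39 D=57 E=35] avail[A=22 B=31 C=39 D=50 E=31] open={R3,R4}
Step 7: cancel R4 -> on_hand[A=22 B=31 C=39 D=57 E=35] avail[A=22 B=31 C=39 D=50 E=35] open={R3}
Step 8: reserve R5 C 9 -> on_hand[A=22 B=31 C=39 D=57 E=35] avail[A=22 B=31 C=30 D=50 E=35] open={R3,R5}
Step 9: commit R5 -> on_hand[A=22 B=31 C=30 D=57 E=35] avail[A=22 B=31 C=30 D=50 E=35] open={R3}
Step 10: commit R3 -> on_hand[A=22 B=31 C=30 D=50 E=35] avail[A=22 B=31 C=30 D=50 E=35] open={}
Step 11: reserve R6 C 2 -> on_hand[A=22 B=31 C=30 D=50 E=35] avail[A=22 B=31 C=28 D=50 E=35] open={R6}
Open reservations: ['R6'] -> 1

Answer: 1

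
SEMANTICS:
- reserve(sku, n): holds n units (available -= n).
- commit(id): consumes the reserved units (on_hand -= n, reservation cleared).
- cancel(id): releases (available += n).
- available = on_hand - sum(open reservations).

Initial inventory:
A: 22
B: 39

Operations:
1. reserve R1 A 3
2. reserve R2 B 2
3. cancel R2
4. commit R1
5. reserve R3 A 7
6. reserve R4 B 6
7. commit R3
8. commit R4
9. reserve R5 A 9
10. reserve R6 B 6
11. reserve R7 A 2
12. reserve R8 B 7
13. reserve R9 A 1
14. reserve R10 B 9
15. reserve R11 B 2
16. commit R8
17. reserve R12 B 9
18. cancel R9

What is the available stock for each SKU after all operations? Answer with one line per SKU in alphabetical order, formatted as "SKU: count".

Answer: A: 1
B: 0

Derivation:
Step 1: reserve R1 A 3 -> on_hand[A=22 B=39] avail[A=19 B=39] open={R1}
Step 2: reserve R2 B 2 -> on_hand[A=22 B=39] avail[A=19 B=37] open={R1,R2}
Step 3: cancel R2 -> on_hand[A=22 B=39] avail[A=19 B=39] open={R1}
Step 4: commit R1 -> on_hand[A=19 B=39] avail[A=19 B=39] open={}
Step 5: reserve R3 A 7 -> on_hand[A=19 B=39] avail[A=12 B=39] open={R3}
Step 6: reserve R4 B 6 -> on_hand[A=19 B=39] avail[A=12 B=33] open={R3,R4}
Step 7: commit R3 -> on_hand[A=12 B=39] avail[A=12 B=33] open={R4}
Step 8: commit R4 -> on_hand[A=12 B=33] avail[A=12 B=33] open={}
Step 9: reserve R5 A 9 -> on_hand[A=12 B=33] avail[A=3 B=33] open={R5}
Step 10: reserve R6 B 6 -> on_hand[A=12 B=33] avail[A=3 B=27] open={R5,R6}
Step 11: reserve R7 A 2 -> on_hand[A=12 B=33] avail[A=1 B=27] open={R5,R6,R7}
Step 12: reserve R8 B 7 -> on_hand[A=12 B=33] avail[A=1 B=20] open={R5,R6,R7,R8}
Step 13: reserve R9 A 1 -> on_hand[A=12 B=33] avail[A=0 B=20] open={R5,R6,R7,R8,R9}
Step 14: reserve R10 B 9 -> on_hand[A=12 B=33] avail[A=0 B=11] open={R10,R5,R6,R7,R8,R9}
Step 15: reserve R11 B 2 -> on_hand[A=12 B=33] avail[A=0 B=9] open={R10,R11,R5,R6,R7,R8,R9}
Step 16: commit R8 -> on_hand[A=12 B=26] avail[A=0 B=9] open={R10,R11,R5,R6,R7,R9}
Step 17: reserve R12 B 9 -> on_hand[A=12 B=26] avail[A=0 B=0] open={R10,R11,R12,R5,R6,R7,R9}
Step 18: cancel R9 -> on_hand[A=12 B=26] avail[A=1 B=0] open={R10,R11,R12,R5,R6,R7}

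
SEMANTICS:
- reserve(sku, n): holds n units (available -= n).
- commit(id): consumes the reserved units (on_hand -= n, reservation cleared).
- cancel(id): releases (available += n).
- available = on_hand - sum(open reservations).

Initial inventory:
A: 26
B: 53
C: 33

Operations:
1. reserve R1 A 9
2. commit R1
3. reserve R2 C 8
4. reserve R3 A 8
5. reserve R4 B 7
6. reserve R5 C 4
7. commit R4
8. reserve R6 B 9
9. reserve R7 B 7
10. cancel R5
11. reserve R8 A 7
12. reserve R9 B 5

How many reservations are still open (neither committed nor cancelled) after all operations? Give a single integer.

Step 1: reserve R1 A 9 -> on_hand[A=26 B=53 C=33] avail[A=17 B=53 C=33] open={R1}
Step 2: commit R1 -> on_hand[A=17 B=53 C=33] avail[A=17 B=53 C=33] open={}
Step 3: reserve R2 C 8 -> on_hand[A=17 B=53 C=33] avail[A=17 B=53 C=25] open={R2}
Step 4: reserve R3 A 8 -> on_hand[A=17 B=53 C=33] avail[A=9 B=53 C=25] open={R2,R3}
Step 5: reserve R4 B 7 -> on_hand[A=17 B=53 C=33] avail[A=9 B=46 C=25] open={R2,R3,R4}
Step 6: reserve R5 C 4 -> on_hand[A=17 B=53 C=33] avail[A=9 B=46 C=21] open={R2,R3,R4,R5}
Step 7: commit R4 -> on_hand[A=17 B=46 C=33] avail[A=9 B=46 C=21] open={R2,R3,R5}
Step 8: reserve R6 B 9 -> on_hand[A=17 B=46 C=33] avail[A=9 B=37 C=21] open={R2,R3,R5,R6}
Step 9: reserve R7 B 7 -> on_hand[A=17 B=46 C=33] avail[A=9 B=30 C=21] open={R2,R3,R5,R6,R7}
Step 10: cancel R5 -> on_hand[A=17 B=46 C=33] avail[A=9 B=30 C=25] open={R2,R3,R6,R7}
Step 11: reserve R8 A 7 -> on_hand[A=17 B=46 C=33] avail[A=2 B=30 C=25] open={R2,R3,R6,R7,R8}
Step 12: reserve R9 B 5 -> on_hand[A=17 B=46 C=33] avail[A=2 B=25 C=25] open={R2,R3,R6,R7,R8,R9}
Open reservations: ['R2', 'R3', 'R6', 'R7', 'R8', 'R9'] -> 6

Answer: 6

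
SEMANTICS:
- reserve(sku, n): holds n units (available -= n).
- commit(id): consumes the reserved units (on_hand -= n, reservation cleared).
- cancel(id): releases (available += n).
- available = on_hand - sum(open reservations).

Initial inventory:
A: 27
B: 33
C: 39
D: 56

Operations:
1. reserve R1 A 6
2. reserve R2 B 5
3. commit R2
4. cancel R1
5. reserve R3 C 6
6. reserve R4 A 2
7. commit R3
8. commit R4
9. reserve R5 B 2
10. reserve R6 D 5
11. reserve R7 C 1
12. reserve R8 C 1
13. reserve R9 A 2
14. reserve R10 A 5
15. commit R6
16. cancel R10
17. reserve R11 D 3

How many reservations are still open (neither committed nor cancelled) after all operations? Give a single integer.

Step 1: reserve R1 A 6 -> on_hand[A=27 B=33 C=39 D=56] avail[A=21 B=33 C=39 D=56] open={R1}
Step 2: reserve R2 B 5 -> on_hand[A=27 B=33 C=39 D=56] avail[A=21 B=28 C=39 D=56] open={R1,R2}
Step 3: commit R2 -> on_hand[A=27 B=28 C=39 D=56] avail[A=21 B=28 C=39 D=56] open={R1}
Step 4: cancel R1 -> on_hand[A=27 B=28 C=39 D=56] avail[A=27 B=28 C=39 D=56] open={}
Step 5: reserve R3 C 6 -> on_hand[A=27 B=28 C=39 D=56] avail[A=27 B=28 C=33 D=56] open={R3}
Step 6: reserve R4 A 2 -> on_hand[A=27 B=28 C=39 D=56] avail[A=25 B=28 C=33 D=56] open={R3,R4}
Step 7: commit R3 -> on_hand[A=27 B=28 C=33 D=56] avail[A=25 B=28 C=33 D=56] open={R4}
Step 8: commit R4 -> on_hand[A=25 B=28 C=33 D=56] avail[A=25 B=28 C=33 D=56] open={}
Step 9: reserve R5 B 2 -> on_hand[A=25 B=28 C=33 D=56] avail[A=25 B=26 C=33 D=56] open={R5}
Step 10: reserve R6 D 5 -> on_hand[A=25 B=28 C=33 D=56] avail[A=25 B=26 C=33 D=51] open={R5,R6}
Step 11: reserve R7 C 1 -> on_hand[A=25 B=28 C=33 D=56] avail[A=25 B=26 C=32 D=51] open={R5,R6,R7}
Step 12: reserve R8 C 1 -> on_hand[A=25 B=28 C=33 D=56] avail[A=25 B=26 C=31 D=51] open={R5,R6,R7,R8}
Step 13: reserve R9 A 2 -> on_hand[A=25 B=28 C=33 D=56] avail[A=23 B=26 C=31 D=51] open={R5,R6,R7,R8,R9}
Step 14: reserve R10 A 5 -> on_hand[A=25 B=28 C=33 D=56] avail[A=18 B=26 C=31 D=51] open={R10,R5,R6,R7,R8,R9}
Step 15: commit R6 -> on_hand[A=25 B=28 C=33 D=51] avail[A=18 B=26 C=31 D=51] open={R10,R5,R7,R8,R9}
Step 16: cancel R10 -> on_hand[A=25 B=28 C=33 D=51] avail[A=23 B=26 C=31 D=51] open={R5,R7,R8,R9}
Step 17: reserve R11 D 3 -> on_hand[A=25 B=28 C=33 D=51] avail[A=23 B=26 C=31 D=48] open={R11,R5,R7,R8,R9}
Open reservations: ['R11', 'R5', 'R7', 'R8', 'R9'] -> 5

Answer: 5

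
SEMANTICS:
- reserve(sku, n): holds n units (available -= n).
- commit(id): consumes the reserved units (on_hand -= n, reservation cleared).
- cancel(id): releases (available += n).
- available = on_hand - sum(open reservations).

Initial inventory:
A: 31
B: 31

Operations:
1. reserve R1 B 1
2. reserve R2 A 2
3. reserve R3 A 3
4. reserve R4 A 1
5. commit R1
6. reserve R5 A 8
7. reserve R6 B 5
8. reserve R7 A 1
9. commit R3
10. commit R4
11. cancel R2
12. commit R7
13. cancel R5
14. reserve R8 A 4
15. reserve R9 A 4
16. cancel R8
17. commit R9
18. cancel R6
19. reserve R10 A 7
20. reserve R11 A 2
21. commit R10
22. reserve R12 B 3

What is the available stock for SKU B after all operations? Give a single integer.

Answer: 27

Derivation:
Step 1: reserve R1 B 1 -> on_hand[A=31 B=31] avail[A=31 B=30] open={R1}
Step 2: reserve R2 A 2 -> on_hand[A=31 B=31] avail[A=29 B=30] open={R1,R2}
Step 3: reserve R3 A 3 -> on_hand[A=31 B=31] avail[A=26 B=30] open={R1,R2,R3}
Step 4: reserve R4 A 1 -> on_hand[A=31 B=31] avail[A=25 B=30] open={R1,R2,R3,R4}
Step 5: commit R1 -> on_hand[A=31 B=30] avail[A=25 B=30] open={R2,R3,R4}
Step 6: reserve R5 A 8 -> on_hand[A=31 B=30] avail[A=17 B=30] open={R2,R3,R4,R5}
Step 7: reserve R6 B 5 -> on_hand[A=31 B=30] avail[A=17 B=25] open={R2,R3,R4,R5,R6}
Step 8: reserve R7 A 1 -> on_hand[A=31 B=30] avail[A=16 B=25] open={R2,R3,R4,R5,R6,R7}
Step 9: commit R3 -> on_hand[A=28 B=30] avail[A=16 B=25] open={R2,R4,R5,R6,R7}
Step 10: commit R4 -> on_hand[A=27 B=30] avail[A=16 B=25] open={R2,R5,R6,R7}
Step 11: cancel R2 -> on_hand[A=27 B=30] avail[A=18 B=25] open={R5,R6,R7}
Step 12: commit R7 -> on_hand[A=26 B=30] avail[A=18 B=25] open={R5,R6}
Step 13: cancel R5 -> on_hand[A=26 B=30] avail[A=26 B=25] open={R6}
Step 14: reserve R8 A 4 -> on_hand[A=26 B=30] avail[A=22 B=25] open={R6,R8}
Step 15: reserve R9 A 4 -> on_hand[A=26 B=30] avail[A=18 B=25] open={R6,R8,R9}
Step 16: cancel R8 -> on_hand[A=26 B=30] avail[A=22 B=25] open={R6,R9}
Step 17: commit R9 -> on_hand[A=22 B=30] avail[A=22 B=25] open={R6}
Step 18: cancel R6 -> on_hand[A=22 B=30] avail[A=22 B=30] open={}
Step 19: reserve R10 A 7 -> on_hand[A=22 B=30] avail[A=15 B=30] open={R10}
Step 20: reserve R11 A 2 -> on_hand[A=22 B=30] avail[A=13 B=30] open={R10,R11}
Step 21: commit R10 -> on_hand[A=15 B=30] avail[A=13 B=30] open={R11}
Step 22: reserve R12 B 3 -> on_hand[A=15 B=30] avail[A=13 B=27] open={R11,R12}
Final available[B] = 27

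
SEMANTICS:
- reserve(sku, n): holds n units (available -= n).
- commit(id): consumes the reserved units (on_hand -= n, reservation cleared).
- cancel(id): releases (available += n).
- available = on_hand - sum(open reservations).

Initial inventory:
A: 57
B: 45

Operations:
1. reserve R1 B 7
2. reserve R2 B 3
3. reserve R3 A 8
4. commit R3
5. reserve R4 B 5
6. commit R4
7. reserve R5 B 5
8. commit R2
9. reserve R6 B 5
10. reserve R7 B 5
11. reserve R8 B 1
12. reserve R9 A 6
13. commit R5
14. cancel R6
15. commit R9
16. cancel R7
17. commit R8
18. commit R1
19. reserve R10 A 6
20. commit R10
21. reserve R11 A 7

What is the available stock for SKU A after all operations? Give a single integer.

Step 1: reserve R1 B 7 -> on_hand[A=57 B=45] avail[A=57 B=38] open={R1}
Step 2: reserve R2 B 3 -> on_hand[A=57 B=45] avail[A=57 B=35] open={R1,R2}
Step 3: reserve R3 A 8 -> on_hand[A=57 B=45] avail[A=49 B=35] open={R1,R2,R3}
Step 4: commit R3 -> on_hand[A=49 B=45] avail[A=49 B=35] open={R1,R2}
Step 5: reserve R4 B 5 -> on_hand[A=49 B=45] avail[A=49 B=30] open={R1,R2,R4}
Step 6: commit R4 -> on_hand[A=49 B=40] avail[A=49 B=30] open={R1,R2}
Step 7: reserve R5 B 5 -> on_hand[A=49 B=40] avail[A=49 B=25] open={R1,R2,R5}
Step 8: commit R2 -> on_hand[A=49 B=37] avail[A=49 B=25] open={R1,R5}
Step 9: reserve R6 B 5 -> on_hand[A=49 B=37] avail[A=49 B=20] open={R1,R5,R6}
Step 10: reserve R7 B 5 -> on_hand[A=49 B=37] avail[A=49 B=15] open={R1,R5,R6,R7}
Step 11: reserve R8 B 1 -> on_hand[A=49 B=37] avail[A=49 B=14] open={R1,R5,R6,R7,R8}
Step 12: reserve R9 A 6 -> on_hand[A=49 B=37] avail[A=43 B=14] open={R1,R5,R6,R7,R8,R9}
Step 13: commit R5 -> on_hand[A=49 B=32] avail[A=43 B=14] open={R1,R6,R7,R8,R9}
Step 14: cancel R6 -> on_hand[A=49 B=32] avail[A=43 B=19] open={R1,R7,R8,R9}
Step 15: commit R9 -> on_hand[A=43 B=32] avail[A=43 B=19] open={R1,R7,R8}
Step 16: cancel R7 -> on_hand[A=43 B=32] avail[A=43 B=24] open={R1,R8}
Step 17: commit R8 -> on_hand[A=43 B=31] avail[A=43 B=24] open={R1}
Step 18: commit R1 -> on_hand[A=43 B=24] avail[A=43 B=24] open={}
Step 19: reserve R10 A 6 -> on_hand[A=43 B=24] avail[A=37 B=24] open={R10}
Step 20: commit R10 -> on_hand[A=37 B=24] avail[A=37 B=24] open={}
Step 21: reserve R11 A 7 -> on_hand[A=37 B=24] avail[A=30 B=24] open={R11}
Final available[A] = 30

Answer: 30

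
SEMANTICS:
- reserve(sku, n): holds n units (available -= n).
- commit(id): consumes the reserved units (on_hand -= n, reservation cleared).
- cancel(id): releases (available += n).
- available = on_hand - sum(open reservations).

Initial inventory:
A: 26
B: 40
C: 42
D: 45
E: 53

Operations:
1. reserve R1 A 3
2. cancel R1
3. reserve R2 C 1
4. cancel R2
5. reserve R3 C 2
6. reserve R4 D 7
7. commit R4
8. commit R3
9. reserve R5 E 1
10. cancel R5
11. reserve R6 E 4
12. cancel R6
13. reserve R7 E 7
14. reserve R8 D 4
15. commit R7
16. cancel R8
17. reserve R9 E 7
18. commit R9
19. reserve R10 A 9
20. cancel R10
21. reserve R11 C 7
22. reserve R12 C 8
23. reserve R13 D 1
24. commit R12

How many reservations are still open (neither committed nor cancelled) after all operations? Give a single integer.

Step 1: reserve R1 A 3 -> on_hand[A=26 B=40 C=42 D=45 E=53] avail[A=23 B=40 C=42 D=45 E=53] open={R1}
Step 2: cancel R1 -> on_hand[A=26 B=40 C=42 D=45 E=53] avail[A=26 B=40 C=42 D=45 E=53] open={}
Step 3: reserve R2 C 1 -> on_hand[A=26 B=40 C=42 D=45 E=53] avail[A=26 B=40 C=41 D=45 E=53] open={R2}
Step 4: cancel R2 -> on_hand[A=26 B=40 C=42 D=45 E=53] avail[A=26 B=40 C=42 D=45 E=53] open={}
Step 5: reserve R3 C 2 -> on_hand[A=26 B=40 C=42 D=45 E=53] avail[A=26 B=40 C=40 D=45 E=53] open={R3}
Step 6: reserve R4 D 7 -> on_hand[A=26 B=40 C=42 D=45 E=53] avail[A=26 B=40 C=40 D=38 E=53] open={R3,R4}
Step 7: commit R4 -> on_hand[A=26 B=40 C=42 D=38 E=53] avail[A=26 B=40 C=40 D=38 E=53] open={R3}
Step 8: commit R3 -> on_hand[A=26 B=40 C=40 D=38 E=53] avail[A=26 B=40 C=40 D=38 E=53] open={}
Step 9: reserve R5 E 1 -> on_hand[A=26 B=40 C=40 D=38 E=53] avail[A=26 B=40 C=40 D=38 E=52] open={R5}
Step 10: cancel R5 -> on_hand[A=26 B=40 C=40 D=38 E=53] avail[A=26 B=40 C=40 D=38 E=53] open={}
Step 11: reserve R6 E 4 -> on_hand[A=26 B=40 C=40 D=38 E=53] avail[A=26 B=40 C=40 D=38 E=49] open={R6}
Step 12: cancel R6 -> on_hand[A=26 B=40 C=40 D=38 E=53] avail[A=26 B=40 C=40 D=38 E=53] open={}
Step 13: reserve R7 E 7 -> on_hand[A=26 B=40 C=40 D=38 E=53] avail[A=26 B=40 C=40 D=38 E=46] open={R7}
Step 14: reserve R8 D 4 -> on_hand[A=26 B=40 C=40 D=38 E=53] avail[A=26 B=40 C=40 D=34 E=46] open={R7,R8}
Step 15: commit R7 -> on_hand[A=26 B=40 C=40 D=38 E=46] avail[A=26 B=40 C=40 D=34 E=46] open={R8}
Step 16: cancel R8 -> on_hand[A=26 B=40 C=40 D=38 E=46] avail[A=26 B=40 C=40 D=38 E=46] open={}
Step 17: reserve R9 E 7 -> on_hand[A=26 B=40 C=40 D=38 E=46] avail[A=26 B=40 C=40 D=38 E=39] open={R9}
Step 18: commit R9 -> on_hand[A=26 B=40 C=40 D=38 E=39] avail[A=26 B=40 C=40 D=38 E=39] open={}
Step 19: reserve R10 A 9 -> on_hand[A=26 B=40 C=40 D=38 E=39] avail[A=17 B=40 C=40 D=38 E=39] open={R10}
Step 20: cancel R10 -> on_hand[A=26 B=40 C=40 D=38 E=39] avail[A=26 B=40 C=40 D=38 E=39] open={}
Step 21: reserve R11 C 7 -> on_hand[A=26 B=40 C=40 D=38 E=39] avail[A=26 B=40 C=33 D=38 E=39] open={R11}
Step 22: reserve R12 C 8 -> on_hand[A=26 B=40 C=40 D=38 E=39] avail[A=26 B=40 C=25 D=38 E=39] open={R11,R12}
Step 23: reserve R13 D 1 -> on_hand[A=26 B=40 C=40 D=38 E=39] avail[A=26 B=40 C=25 D=37 E=39] open={R11,R12,R13}
Step 24: commit R12 -> on_hand[A=26 B=40 C=32 D=38 E=39] avail[A=26 B=40 C=25 D=37 E=39] open={R11,R13}
Open reservations: ['R11', 'R13'] -> 2

Answer: 2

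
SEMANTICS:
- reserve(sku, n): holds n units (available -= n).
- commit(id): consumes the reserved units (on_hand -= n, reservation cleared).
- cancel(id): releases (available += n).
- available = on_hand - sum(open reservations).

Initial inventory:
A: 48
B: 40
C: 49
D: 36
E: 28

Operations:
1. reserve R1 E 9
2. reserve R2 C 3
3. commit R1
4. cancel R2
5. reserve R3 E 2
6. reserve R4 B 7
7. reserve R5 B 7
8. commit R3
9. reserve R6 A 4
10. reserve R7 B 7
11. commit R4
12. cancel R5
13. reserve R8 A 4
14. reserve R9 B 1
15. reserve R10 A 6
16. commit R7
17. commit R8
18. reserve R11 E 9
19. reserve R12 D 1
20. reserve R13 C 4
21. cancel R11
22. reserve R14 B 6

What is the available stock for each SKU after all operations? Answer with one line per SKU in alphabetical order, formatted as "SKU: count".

Answer: A: 34
B: 19
C: 45
D: 35
E: 17

Derivation:
Step 1: reserve R1 E 9 -> on_hand[A=48 B=40 C=49 D=36 E=28] avail[A=48 B=40 C=49 D=36 E=19] open={R1}
Step 2: reserve R2 C 3 -> on_hand[A=48 B=40 C=49 D=36 E=28] avail[A=48 B=40 C=46 D=36 E=19] open={R1,R2}
Step 3: commit R1 -> on_hand[A=48 B=40 C=49 D=36 E=19] avail[A=48 B=40 C=46 D=36 E=19] open={R2}
Step 4: cancel R2 -> on_hand[A=48 B=40 C=49 D=36 E=19] avail[A=48 B=40 C=49 D=36 E=19] open={}
Step 5: reserve R3 E 2 -> on_hand[A=48 B=40 C=49 D=36 E=19] avail[A=48 B=40 C=49 D=36 E=17] open={R3}
Step 6: reserve R4 B 7 -> on_hand[A=48 B=40 C=49 D=36 E=19] avail[A=48 B=33 C=49 D=36 E=17] open={R3,R4}
Step 7: reserve R5 B 7 -> on_hand[A=48 B=40 C=49 D=36 E=19] avail[A=48 B=26 C=49 D=36 E=17] open={R3,R4,R5}
Step 8: commit R3 -> on_hand[A=48 B=40 C=49 D=36 E=17] avail[A=48 B=26 C=49 D=36 E=17] open={R4,R5}
Step 9: reserve R6 A 4 -> on_hand[A=48 B=40 C=49 D=36 E=17] avail[A=44 B=26 C=49 D=36 E=17] open={R4,R5,R6}
Step 10: reserve R7 B 7 -> on_hand[A=48 B=40 C=49 D=36 E=17] avail[A=44 B=19 C=49 D=36 E=17] open={R4,R5,R6,R7}
Step 11: commit R4 -> on_hand[A=48 B=33 C=49 D=36 E=17] avail[A=44 B=19 C=49 D=36 E=17] open={R5,R6,R7}
Step 12: cancel R5 -> on_hand[A=48 B=33 C=49 D=36 E=17] avail[A=44 B=26 C=49 D=36 E=17] open={R6,R7}
Step 13: reserve R8 A 4 -> on_hand[A=48 B=33 C=49 D=36 E=17] avail[A=40 B=26 C=49 D=36 E=17] open={R6,R7,R8}
Step 14: reserve R9 B 1 -> on_hand[A=48 B=33 C=49 D=36 E=17] avail[A=40 B=25 C=49 D=36 E=17] open={R6,R7,R8,R9}
Step 15: reserve R10 A 6 -> on_hand[A=48 B=33 C=49 D=36 E=17] avail[A=34 B=25 C=49 D=36 E=17] open={R10,R6,R7,R8,R9}
Step 16: commit R7 -> on_hand[A=48 B=26 C=49 D=36 E=17] avail[A=34 B=25 C=49 D=36 E=17] open={R10,R6,R8,R9}
Step 17: commit R8 -> on_hand[A=44 B=26 C=49 D=36 E=17] avail[A=34 B=25 C=49 D=36 E=17] open={R10,R6,R9}
Step 18: reserve R11 E 9 -> on_hand[A=44 B=26 C=49 D=36 E=17] avail[A=34 B=25 C=49 D=36 E=8] open={R10,R11,R6,R9}
Step 19: reserve R12 D 1 -> on_hand[A=44 B=26 C=49 D=36 E=17] avail[A=34 B=25 C=49 D=35 E=8] open={R10,R11,R12,R6,R9}
Step 20: reserve R13 C 4 -> on_hand[A=44 B=26 C=49 D=36 E=17] avail[A=34 B=25 C=45 D=35 E=8] open={R10,R11,R12,R13,R6,R9}
Step 21: cancel R11 -> on_hand[A=44 B=26 C=49 D=36 E=17] avail[A=34 B=25 C=45 D=35 E=17] open={R10,R12,R13,R6,R9}
Step 22: reserve R14 B 6 -> on_hand[A=44 B=26 C=49 D=36 E=17] avail[A=34 B=19 C=45 D=35 E=17] open={R10,R12,R13,R14,R6,R9}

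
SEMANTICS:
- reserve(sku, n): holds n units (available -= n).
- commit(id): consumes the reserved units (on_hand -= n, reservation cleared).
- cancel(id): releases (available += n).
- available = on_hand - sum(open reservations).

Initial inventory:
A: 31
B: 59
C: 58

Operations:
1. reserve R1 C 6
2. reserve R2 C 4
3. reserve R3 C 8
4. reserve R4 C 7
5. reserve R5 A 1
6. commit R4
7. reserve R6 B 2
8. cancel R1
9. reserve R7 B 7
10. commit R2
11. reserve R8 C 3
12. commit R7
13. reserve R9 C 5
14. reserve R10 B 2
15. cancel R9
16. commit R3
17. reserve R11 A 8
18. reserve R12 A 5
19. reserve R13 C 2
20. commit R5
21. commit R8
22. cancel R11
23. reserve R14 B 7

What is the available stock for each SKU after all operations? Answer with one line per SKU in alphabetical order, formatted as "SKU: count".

Step 1: reserve R1 C 6 -> on_hand[A=31 B=59 C=58] avail[A=31 B=59 C=52] open={R1}
Step 2: reserve R2 C 4 -> on_hand[A=31 B=59 C=58] avail[A=31 B=59 C=48] open={R1,R2}
Step 3: reserve R3 C 8 -> on_hand[A=31 B=59 C=58] avail[A=31 B=59 C=40] open={R1,R2,R3}
Step 4: reserve R4 C 7 -> on_hand[A=31 B=59 C=58] avail[A=31 B=59 C=33] open={R1,R2,R3,R4}
Step 5: reserve R5 A 1 -> on_hand[A=31 B=59 C=58] avail[A=30 B=59 C=33] open={R1,R2,R3,R4,R5}
Step 6: commit R4 -> on_hand[A=31 B=59 C=51] avail[A=30 B=59 C=33] open={R1,R2,R3,R5}
Step 7: reserve R6 B 2 -> on_hand[A=31 B=59 C=51] avail[A=30 B=57 C=33] open={R1,R2,R3,R5,R6}
Step 8: cancel R1 -> on_hand[A=31 B=59 C=51] avail[A=30 B=57 C=39] open={R2,R3,R5,R6}
Step 9: reserve R7 B 7 -> on_hand[A=31 B=59 C=51] avail[A=30 B=50 C=39] open={R2,R3,R5,R6,R7}
Step 10: commit R2 -> on_hand[A=31 B=59 C=47] avail[A=30 B=50 C=39] open={R3,R5,R6,R7}
Step 11: reserve R8 C 3 -> on_hand[A=31 B=59 C=47] avail[A=30 B=50 C=36] open={R3,R5,R6,R7,R8}
Step 12: commit R7 -> on_hand[A=31 B=52 C=47] avail[A=30 B=50 C=36] open={R3,R5,R6,R8}
Step 13: reserve R9 C 5 -> on_hand[A=31 B=52 C=47] avail[A=30 B=50 C=31] open={R3,R5,R6,R8,R9}
Step 14: reserve R10 B 2 -> on_hand[A=31 B=52 C=47] avail[A=30 B=48 C=31] open={R10,R3,R5,R6,R8,R9}
Step 15: cancel R9 -> on_hand[A=31 B=52 C=47] avail[A=30 B=48 C=36] open={R10,R3,R5,R6,R8}
Step 16: commit R3 -> on_hand[A=31 B=52 C=39] avail[A=30 B=48 C=36] open={R10,R5,R6,R8}
Step 17: reserve R11 A 8 -> on_hand[A=31 B=52 C=39] avail[A=22 B=48 C=36] open={R10,R11,R5,R6,R8}
Step 18: reserve R12 A 5 -> on_hand[A=31 B=52 C=39] avail[A=17 B=48 C=36] open={R10,R11,R12,R5,R6,R8}
Step 19: reserve R13 C 2 -> on_hand[A=31 B=52 C=39] avail[A=17 B=48 C=34] open={R10,R11,R12,R13,R5,R6,R8}
Step 20: commit R5 -> on_hand[A=30 B=52 C=39] avail[A=17 B=48 C=34] open={R10,R11,R12,R13,R6,R8}
Step 21: commit R8 -> on_hand[A=30 B=52 C=36] avail[A=17 B=48 C=34] open={R10,R11,R12,R13,R6}
Step 22: cancel R11 -> on_hand[A=30 B=52 C=36] avail[A=25 B=48 C=34] open={R10,R12,R13,R6}
Step 23: reserve R14 B 7 -> on_hand[A=30 B=52 C=36] avail[A=25 B=41 C=34] open={R10,R12,R13,R14,R6}

Answer: A: 25
B: 41
C: 34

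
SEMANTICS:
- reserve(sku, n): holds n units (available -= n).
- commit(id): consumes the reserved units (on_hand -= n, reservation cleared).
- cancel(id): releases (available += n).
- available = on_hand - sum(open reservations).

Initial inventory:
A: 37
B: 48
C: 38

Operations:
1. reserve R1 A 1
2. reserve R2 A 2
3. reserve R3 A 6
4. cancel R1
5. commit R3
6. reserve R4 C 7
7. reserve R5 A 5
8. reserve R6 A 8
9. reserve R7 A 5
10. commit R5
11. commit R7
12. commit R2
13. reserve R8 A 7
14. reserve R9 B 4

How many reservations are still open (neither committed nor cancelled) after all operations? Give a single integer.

Step 1: reserve R1 A 1 -> on_hand[A=37 B=48 C=38] avail[A=36 B=48 C=38] open={R1}
Step 2: reserve R2 A 2 -> on_hand[A=37 B=48 C=38] avail[A=34 B=48 C=38] open={R1,R2}
Step 3: reserve R3 A 6 -> on_hand[A=37 B=48 C=38] avail[A=28 B=48 C=38] open={R1,R2,R3}
Step 4: cancel R1 -> on_hand[A=37 B=48 C=38] avail[A=29 B=48 C=38] open={R2,R3}
Step 5: commit R3 -> on_hand[A=31 B=48 C=38] avail[A=29 B=48 C=38] open={R2}
Step 6: reserve R4 C 7 -> on_hand[A=31 B=48 C=38] avail[A=29 B=48 C=31] open={R2,R4}
Step 7: reserve R5 A 5 -> on_hand[A=31 B=48 C=38] avail[A=24 B=48 C=31] open={R2,R4,R5}
Step 8: reserve R6 A 8 -> on_hand[A=31 B=48 C=38] avail[A=16 B=48 C=31] open={R2,R4,R5,R6}
Step 9: reserve R7 A 5 -> on_hand[A=31 B=48 C=38] avail[A=11 B=48 C=31] open={R2,R4,R5,R6,R7}
Step 10: commit R5 -> on_hand[A=26 B=48 C=38] avail[A=11 B=48 C=31] open={R2,R4,R6,R7}
Step 11: commit R7 -> on_hand[A=21 B=48 C=38] avail[A=11 B=48 C=31] open={R2,R4,R6}
Step 12: commit R2 -> on_hand[A=19 B=48 C=38] avail[A=11 B=48 C=31] open={R4,R6}
Step 13: reserve R8 A 7 -> on_hand[A=19 B=48 C=38] avail[A=4 B=48 C=31] open={R4,R6,R8}
Step 14: reserve R9 B 4 -> on_hand[A=19 B=48 C=38] avail[A=4 B=44 C=31] open={R4,R6,R8,R9}
Open reservations: ['R4', 'R6', 'R8', 'R9'] -> 4

Answer: 4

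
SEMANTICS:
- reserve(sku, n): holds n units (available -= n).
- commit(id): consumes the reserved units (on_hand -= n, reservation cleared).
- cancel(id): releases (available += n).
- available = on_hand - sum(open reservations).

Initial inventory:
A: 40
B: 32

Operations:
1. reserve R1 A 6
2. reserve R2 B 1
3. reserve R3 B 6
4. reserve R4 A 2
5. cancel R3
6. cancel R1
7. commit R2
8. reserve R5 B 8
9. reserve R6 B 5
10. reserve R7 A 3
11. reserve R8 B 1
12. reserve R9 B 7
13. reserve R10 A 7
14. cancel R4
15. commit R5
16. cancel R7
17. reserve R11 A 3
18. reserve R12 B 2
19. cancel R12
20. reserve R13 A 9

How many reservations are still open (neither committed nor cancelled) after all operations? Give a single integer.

Answer: 6

Derivation:
Step 1: reserve R1 A 6 -> on_hand[A=40 B=32] avail[A=34 B=32] open={R1}
Step 2: reserve R2 B 1 -> on_hand[A=40 B=32] avail[A=34 B=31] open={R1,R2}
Step 3: reserve R3 B 6 -> on_hand[A=40 B=32] avail[A=34 B=25] open={R1,R2,R3}
Step 4: reserve R4 A 2 -> on_hand[A=40 B=32] avail[A=32 B=25] open={R1,R2,R3,R4}
Step 5: cancel R3 -> on_hand[A=40 B=32] avail[A=32 B=31] open={R1,R2,R4}
Step 6: cancel R1 -> on_hand[A=40 B=32] avail[A=38 B=31] open={R2,R4}
Step 7: commit R2 -> on_hand[A=40 B=31] avail[A=38 B=31] open={R4}
Step 8: reserve R5 B 8 -> on_hand[A=40 B=31] avail[A=38 B=23] open={R4,R5}
Step 9: reserve R6 B 5 -> on_hand[A=40 B=31] avail[A=38 B=18] open={R4,R5,R6}
Step 10: reserve R7 A 3 -> on_hand[A=40 B=31] avail[A=35 B=18] open={R4,R5,R6,R7}
Step 11: reserve R8 B 1 -> on_hand[A=40 B=31] avail[A=35 B=17] open={R4,R5,R6,R7,R8}
Step 12: reserve R9 B 7 -> on_hand[A=40 B=31] avail[A=35 B=10] open={R4,R5,R6,R7,R8,R9}
Step 13: reserve R10 A 7 -> on_hand[A=40 B=31] avail[A=28 B=10] open={R10,R4,R5,R6,R7,R8,R9}
Step 14: cancel R4 -> on_hand[A=40 B=31] avail[A=30 B=10] open={R10,R5,R6,R7,R8,R9}
Step 15: commit R5 -> on_hand[A=40 B=23] avail[A=30 B=10] open={R10,R6,R7,R8,R9}
Step 16: cancel R7 -> on_hand[A=40 B=23] avail[A=33 B=10] open={R10,R6,R8,R9}
Step 17: reserve R11 A 3 -> on_hand[A=40 B=23] avail[A=30 B=10] open={R10,R11,R6,R8,R9}
Step 18: reserve R12 B 2 -> on_hand[A=40 B=23] avail[A=30 B=8] open={R10,R11,R12,R6,R8,R9}
Step 19: cancel R12 -> on_hand[A=40 B=23] avail[A=30 B=10] open={R10,R11,R6,R8,R9}
Step 20: reserve R13 A 9 -> on_hand[A=40 B=23] avail[A=21 B=10] open={R10,R11,R13,R6,R8,R9}
Open reservations: ['R10', 'R11', 'R13', 'R6', 'R8', 'R9'] -> 6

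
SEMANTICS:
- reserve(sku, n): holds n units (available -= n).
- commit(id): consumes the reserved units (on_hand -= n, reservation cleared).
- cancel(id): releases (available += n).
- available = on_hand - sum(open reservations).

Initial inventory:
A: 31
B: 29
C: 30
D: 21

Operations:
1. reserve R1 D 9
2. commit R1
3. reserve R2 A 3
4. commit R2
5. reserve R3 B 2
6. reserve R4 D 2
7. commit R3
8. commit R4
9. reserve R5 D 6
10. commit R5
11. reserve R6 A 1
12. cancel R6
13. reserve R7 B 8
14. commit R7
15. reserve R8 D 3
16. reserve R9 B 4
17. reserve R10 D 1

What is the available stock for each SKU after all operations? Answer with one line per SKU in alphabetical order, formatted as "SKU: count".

Answer: A: 28
B: 15
C: 30
D: 0

Derivation:
Step 1: reserve R1 D 9 -> on_hand[A=31 B=29 C=30 D=21] avail[A=31 B=29 C=30 D=12] open={R1}
Step 2: commit R1 -> on_hand[A=31 B=29 C=30 D=12] avail[A=31 B=29 C=30 D=12] open={}
Step 3: reserve R2 A 3 -> on_hand[A=31 B=29 C=30 D=12] avail[A=28 B=29 C=30 D=12] open={R2}
Step 4: commit R2 -> on_hand[A=28 B=29 C=30 D=12] avail[A=28 B=29 C=30 D=12] open={}
Step 5: reserve R3 B 2 -> on_hand[A=28 B=29 C=30 D=12] avail[A=28 B=27 C=30 D=12] open={R3}
Step 6: reserve R4 D 2 -> on_hand[A=28 B=29 C=30 D=12] avail[A=28 B=27 C=30 D=10] open={R3,R4}
Step 7: commit R3 -> on_hand[A=28 B=27 C=30 D=12] avail[A=28 B=27 C=30 D=10] open={R4}
Step 8: commit R4 -> on_hand[A=28 B=27 C=30 D=10] avail[A=28 B=27 C=30 D=10] open={}
Step 9: reserve R5 D 6 -> on_hand[A=28 B=27 C=30 D=10] avail[A=28 B=27 C=30 D=4] open={R5}
Step 10: commit R5 -> on_hand[A=28 B=27 C=30 D=4] avail[A=28 B=27 C=30 D=4] open={}
Step 11: reserve R6 A 1 -> on_hand[A=28 B=27 C=30 D=4] avail[A=27 B=27 C=30 D=4] open={R6}
Step 12: cancel R6 -> on_hand[A=28 B=27 C=30 D=4] avail[A=28 B=27 C=30 D=4] open={}
Step 13: reserve R7 B 8 -> on_hand[A=28 B=27 C=30 D=4] avail[A=28 B=19 C=30 D=4] open={R7}
Step 14: commit R7 -> on_hand[A=28 B=19 C=30 D=4] avail[A=28 B=19 C=30 D=4] open={}
Step 15: reserve R8 D 3 -> on_hand[A=28 B=19 C=30 D=4] avail[A=28 B=19 C=30 D=1] open={R8}
Step 16: reserve R9 B 4 -> on_hand[A=28 B=19 C=30 D=4] avail[A=28 B=15 C=30 D=1] open={R8,R9}
Step 17: reserve R10 D 1 -> on_hand[A=28 B=19 C=30 D=4] avail[A=28 B=15 C=30 D=0] open={R10,R8,R9}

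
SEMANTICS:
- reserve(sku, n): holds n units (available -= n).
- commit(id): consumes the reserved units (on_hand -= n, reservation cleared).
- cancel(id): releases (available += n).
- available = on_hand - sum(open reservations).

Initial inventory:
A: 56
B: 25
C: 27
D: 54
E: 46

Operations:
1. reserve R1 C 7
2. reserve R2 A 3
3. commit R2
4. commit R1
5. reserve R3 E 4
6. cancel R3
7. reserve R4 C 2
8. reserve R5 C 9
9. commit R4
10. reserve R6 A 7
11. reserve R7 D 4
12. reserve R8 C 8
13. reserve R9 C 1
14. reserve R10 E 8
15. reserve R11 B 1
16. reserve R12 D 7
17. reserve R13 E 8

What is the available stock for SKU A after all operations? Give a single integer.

Step 1: reserve R1 C 7 -> on_hand[A=56 B=25 C=27 D=54 E=46] avail[A=56 B=25 C=20 D=54 E=46] open={R1}
Step 2: reserve R2 A 3 -> on_hand[A=56 B=25 C=27 D=54 E=46] avail[A=53 B=25 C=20 D=54 E=46] open={R1,R2}
Step 3: commit R2 -> on_hand[A=53 B=25 C=27 D=54 E=46] avail[A=53 B=25 C=20 D=54 E=46] open={R1}
Step 4: commit R1 -> on_hand[A=53 B=25 C=20 D=54 E=46] avail[A=53 B=25 C=20 D=54 E=46] open={}
Step 5: reserve R3 E 4 -> on_hand[A=53 B=25 C=20 D=54 E=46] avail[A=53 B=25 C=20 D=54 E=42] open={R3}
Step 6: cancel R3 -> on_hand[A=53 B=25 C=20 D=54 E=46] avail[A=53 B=25 C=20 D=54 E=46] open={}
Step 7: reserve R4 C 2 -> on_hand[A=53 B=25 C=20 D=54 E=46] avail[A=53 B=25 C=18 D=54 E=46] open={R4}
Step 8: reserve R5 C 9 -> on_hand[A=53 B=25 C=20 D=54 E=46] avail[A=53 B=25 C=9 D=54 E=46] open={R4,R5}
Step 9: commit R4 -> on_hand[A=53 B=25 C=18 D=54 E=46] avail[A=53 B=25 C=9 D=54 E=46] open={R5}
Step 10: reserve R6 A 7 -> on_hand[A=53 B=25 C=18 D=54 E=46] avail[A=46 B=25 C=9 D=54 E=46] open={R5,R6}
Step 11: reserve R7 D 4 -> on_hand[A=53 B=25 C=18 D=54 E=46] avail[A=46 B=25 C=9 D=50 E=46] open={R5,R6,R7}
Step 12: reserve R8 C 8 -> on_hand[A=53 B=25 C=18 D=54 E=46] avail[A=46 B=25 C=1 D=50 E=46] open={R5,R6,R7,R8}
Step 13: reserve R9 C 1 -> on_hand[A=53 B=25 C=18 D=54 E=46] avail[A=46 B=25 C=0 D=50 E=46] open={R5,R6,R7,R8,R9}
Step 14: reserve R10 E 8 -> on_hand[A=53 B=25 C=18 D=54 E=46] avail[A=46 B=25 C=0 D=50 E=38] open={R10,R5,R6,R7,R8,R9}
Step 15: reserve R11 B 1 -> on_hand[A=53 B=25 C=18 D=54 E=46] avail[A=46 B=24 C=0 D=50 E=38] open={R10,R11,R5,R6,R7,R8,R9}
Step 16: reserve R12 D 7 -> on_hand[A=53 B=25 C=18 D=54 E=46] avail[A=46 B=24 C=0 D=43 E=38] open={R10,R11,R12,R5,R6,R7,R8,R9}
Step 17: reserve R13 E 8 -> on_hand[A=53 B=25 C=18 D=54 E=46] avail[A=46 B=24 C=0 D=43 E=30] open={R10,R11,R12,R13,R5,R6,R7,R8,R9}
Final available[A] = 46

Answer: 46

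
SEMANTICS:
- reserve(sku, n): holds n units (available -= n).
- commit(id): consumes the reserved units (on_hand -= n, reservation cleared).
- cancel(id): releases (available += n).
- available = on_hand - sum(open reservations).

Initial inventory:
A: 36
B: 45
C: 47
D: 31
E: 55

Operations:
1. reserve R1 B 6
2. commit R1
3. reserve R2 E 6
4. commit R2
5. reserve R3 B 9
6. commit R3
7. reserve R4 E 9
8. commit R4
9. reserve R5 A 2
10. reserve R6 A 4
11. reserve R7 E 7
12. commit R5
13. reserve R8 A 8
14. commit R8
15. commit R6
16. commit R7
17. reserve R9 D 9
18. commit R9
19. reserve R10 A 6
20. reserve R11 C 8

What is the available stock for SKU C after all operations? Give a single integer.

Answer: 39

Derivation:
Step 1: reserve R1 B 6 -> on_hand[A=36 B=45 C=47 D=31 E=55] avail[A=36 B=39 C=47 D=31 E=55] open={R1}
Step 2: commit R1 -> on_hand[A=36 B=39 C=47 D=31 E=55] avail[A=36 B=39 C=47 D=31 E=55] open={}
Step 3: reserve R2 E 6 -> on_hand[A=36 B=39 C=47 D=31 E=55] avail[A=36 B=39 C=47 D=31 E=49] open={R2}
Step 4: commit R2 -> on_hand[A=36 B=39 C=47 D=31 E=49] avail[A=36 B=39 C=47 D=31 E=49] open={}
Step 5: reserve R3 B 9 -> on_hand[A=36 B=39 C=47 D=31 E=49] avail[A=36 B=30 C=47 D=31 E=49] open={R3}
Step 6: commit R3 -> on_hand[A=36 B=30 C=47 D=31 E=49] avail[A=36 B=30 C=47 D=31 E=49] open={}
Step 7: reserve R4 E 9 -> on_hand[A=36 B=30 C=47 D=31 E=49] avail[A=36 B=30 C=47 D=31 E=40] open={R4}
Step 8: commit R4 -> on_hand[A=36 B=30 C=47 D=31 E=40] avail[A=36 B=30 C=47 D=31 E=40] open={}
Step 9: reserve R5 A 2 -> on_hand[A=36 B=30 C=47 D=31 E=40] avail[A=34 B=30 C=47 D=31 E=40] open={R5}
Step 10: reserve R6 A 4 -> on_hand[A=36 B=30 C=47 D=31 E=40] avail[A=30 B=30 C=47 D=31 E=40] open={R5,R6}
Step 11: reserve R7 E 7 -> on_hand[A=36 B=30 C=47 D=31 E=40] avail[A=30 B=30 C=47 D=31 E=33] open={R5,R6,R7}
Step 12: commit R5 -> on_hand[A=34 B=30 C=47 D=31 E=40] avail[A=30 B=30 C=47 D=31 E=33] open={R6,R7}
Step 13: reserve R8 A 8 -> on_hand[A=34 B=30 C=47 D=31 E=40] avail[A=22 B=30 C=47 D=31 E=33] open={R6,R7,R8}
Step 14: commit R8 -> on_hand[A=26 B=30 C=47 D=31 E=40] avail[A=22 B=30 C=47 D=31 E=33] open={R6,R7}
Step 15: commit R6 -> on_hand[A=22 B=30 C=47 D=31 E=40] avail[A=22 B=30 C=47 D=31 E=33] open={R7}
Step 16: commit R7 -> on_hand[A=22 B=30 C=47 D=31 E=33] avail[A=22 B=30 C=47 D=31 E=33] open={}
Step 17: reserve R9 D 9 -> on_hand[A=22 B=30 C=47 D=31 E=33] avail[A=22 B=30 C=47 D=22 E=33] open={R9}
Step 18: commit R9 -> on_hand[A=22 B=30 C=47 D=22 E=33] avail[A=22 B=30 C=47 D=22 E=33] open={}
Step 19: reserve R10 A 6 -> on_hand[A=22 B=30 C=47 D=22 E=33] avail[A=16 B=30 C=47 D=22 E=33] open={R10}
Step 20: reserve R11 C 8 -> on_hand[A=22 B=30 C=47 D=22 E=33] avail[A=16 B=30 C=39 D=22 E=33] open={R10,R11}
Final available[C] = 39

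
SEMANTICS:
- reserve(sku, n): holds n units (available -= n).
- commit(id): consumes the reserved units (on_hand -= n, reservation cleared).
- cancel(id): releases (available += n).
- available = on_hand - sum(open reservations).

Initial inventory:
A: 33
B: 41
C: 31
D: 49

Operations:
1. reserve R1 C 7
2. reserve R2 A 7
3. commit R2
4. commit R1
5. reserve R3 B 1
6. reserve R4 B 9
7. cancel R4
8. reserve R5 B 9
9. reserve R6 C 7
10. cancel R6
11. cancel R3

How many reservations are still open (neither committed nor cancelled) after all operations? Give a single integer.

Answer: 1

Derivation:
Step 1: reserve R1 C 7 -> on_hand[A=33 B=41 C=31 D=49] avail[A=33 B=41 C=24 D=49] open={R1}
Step 2: reserve R2 A 7 -> on_hand[A=33 B=41 C=31 D=49] avail[A=26 B=41 C=24 D=49] open={R1,R2}
Step 3: commit R2 -> on_hand[A=26 B=41 C=31 D=49] avail[A=26 B=41 C=24 D=49] open={R1}
Step 4: commit R1 -> on_hand[A=26 B=41 C=24 D=49] avail[A=26 B=41 C=24 D=49] open={}
Step 5: reserve R3 B 1 -> on_hand[A=26 B=41 C=24 D=49] avail[A=26 B=40 C=24 D=49] open={R3}
Step 6: reserve R4 B 9 -> on_hand[A=26 B=41 C=24 D=49] avail[A=26 B=31 C=24 D=49] open={R3,R4}
Step 7: cancel R4 -> on_hand[A=26 B=41 C=24 D=49] avail[A=26 B=40 C=24 D=49] open={R3}
Step 8: reserve R5 B 9 -> on_hand[A=26 B=41 C=24 D=49] avail[A=26 B=31 C=24 D=49] open={R3,R5}
Step 9: reserve R6 C 7 -> on_hand[A=26 B=41 C=24 D=49] avail[A=26 B=31 C=17 D=49] open={R3,R5,R6}
Step 10: cancel R6 -> on_hand[A=26 B=41 C=24 D=49] avail[A=26 B=31 C=24 D=49] open={R3,R5}
Step 11: cancel R3 -> on_hand[A=26 B=41 C=24 D=49] avail[A=26 B=32 C=24 D=49] open={R5}
Open reservations: ['R5'] -> 1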